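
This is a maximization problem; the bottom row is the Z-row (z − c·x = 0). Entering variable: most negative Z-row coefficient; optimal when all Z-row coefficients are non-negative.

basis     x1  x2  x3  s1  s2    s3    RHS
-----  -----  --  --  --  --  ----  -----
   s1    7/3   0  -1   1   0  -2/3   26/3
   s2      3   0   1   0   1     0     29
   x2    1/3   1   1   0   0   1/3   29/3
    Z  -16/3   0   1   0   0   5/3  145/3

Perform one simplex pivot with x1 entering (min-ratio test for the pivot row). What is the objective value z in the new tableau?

Ratio test on column x1 — row 1: (26/3)/(7/3) = 26/7; row 2: 29/3 = 29/3; row 3: (29/3)/(1/3) = 29. Minimum is 26/7 at row 1 (s1 leaves); pivot element 7/3.
Pivot on row 1; the Z-row RHS becomes 145/3 − (-16/3)·(26/7) = 477/7.

477/7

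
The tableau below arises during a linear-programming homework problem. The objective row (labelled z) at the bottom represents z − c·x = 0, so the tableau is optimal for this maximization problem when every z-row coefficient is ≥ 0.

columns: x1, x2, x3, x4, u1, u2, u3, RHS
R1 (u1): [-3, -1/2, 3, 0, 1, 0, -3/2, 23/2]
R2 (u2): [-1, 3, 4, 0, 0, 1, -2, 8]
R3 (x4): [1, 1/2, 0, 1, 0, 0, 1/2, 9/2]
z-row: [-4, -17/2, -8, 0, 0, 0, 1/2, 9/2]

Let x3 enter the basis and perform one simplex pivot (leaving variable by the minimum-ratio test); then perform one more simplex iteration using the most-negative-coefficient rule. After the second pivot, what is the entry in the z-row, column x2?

Ratio test on column x3 — row 1: (23/2)/3 = 23/6; row 2: 8/4 = 2; row 3: entry 0 ≤ 0. Minimum is 2 at row 2 (u2 leaves); pivot element 4.
Divide row 2 by 4; eliminate column x3 from the other rows.
Second iteration: most negative z-row entry is -6 in column x1, so x1 enters.
Ratio test on column x1 — row 1: entry -9/4 ≤ 0; row 2: entry -1/4 ≤ 0; row 3: (9/2)/1 = 9/2. Minimum is 9/2 at row 3 (x4 leaves); pivot element 1.
Divide row 3 by 1; eliminate column x1 from the other rows.
After both pivots, the entry at the z-row, column x2 is 1/2.

1/2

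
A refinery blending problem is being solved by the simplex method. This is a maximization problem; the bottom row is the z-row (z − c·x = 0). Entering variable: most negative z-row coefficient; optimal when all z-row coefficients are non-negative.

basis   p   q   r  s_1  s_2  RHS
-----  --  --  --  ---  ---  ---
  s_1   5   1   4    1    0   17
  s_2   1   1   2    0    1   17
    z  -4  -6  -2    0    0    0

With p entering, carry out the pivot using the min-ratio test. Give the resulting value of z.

Ratio test on column p — row 1: 17/5 = 17/5; row 2: 17/1 = 17. Minimum is 17/5 at row 1 (s_1 leaves); pivot element 5.
Pivot on row 1; the z-row RHS becomes 0 − (-4)·(17/5) = 68/5.

68/5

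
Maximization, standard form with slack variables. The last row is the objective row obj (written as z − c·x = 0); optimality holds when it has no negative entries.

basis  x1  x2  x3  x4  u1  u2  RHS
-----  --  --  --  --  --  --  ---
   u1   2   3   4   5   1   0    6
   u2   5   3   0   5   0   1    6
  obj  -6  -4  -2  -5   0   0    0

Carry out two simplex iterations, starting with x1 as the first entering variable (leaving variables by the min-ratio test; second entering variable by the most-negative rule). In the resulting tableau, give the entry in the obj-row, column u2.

1

Ratio test on column x1 — row 1: 6/2 = 3; row 2: 6/5 = 6/5. Minimum is 6/5 at row 2 (u2 leaves); pivot element 5.
Divide row 2 by 5; eliminate column x1 from the other rows.
Second iteration: most negative obj-row entry is -2 in column x3, so x3 enters.
Ratio test on column x3 — row 1: (18/5)/4 = 9/10; row 2: entry 0 ≤ 0. Minimum is 9/10 at row 1 (u1 leaves); pivot element 4.
Divide row 1 by 4; eliminate column x3 from the other rows.
After both pivots, the entry at the obj-row, column u2 is 1.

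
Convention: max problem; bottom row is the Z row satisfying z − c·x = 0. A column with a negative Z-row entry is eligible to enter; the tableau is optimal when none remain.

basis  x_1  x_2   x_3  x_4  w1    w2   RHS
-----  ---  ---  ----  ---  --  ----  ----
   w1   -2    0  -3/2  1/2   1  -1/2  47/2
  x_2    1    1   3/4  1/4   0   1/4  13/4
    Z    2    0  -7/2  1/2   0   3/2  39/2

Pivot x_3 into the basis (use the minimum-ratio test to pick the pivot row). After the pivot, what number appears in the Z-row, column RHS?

104/3

Ratio test on column x_3 — row 1: entry -3/2 ≤ 0; row 2: (13/4)/(3/4) = 13/3. Minimum is 13/3 at row 2 (x_2 leaves); pivot element 3/4.
Divide row 2 by 3/4; eliminate column x_3 from the other rows.
Z-row update in column RHS: 39/2 − (-7/2)·(13/3) = 104/3.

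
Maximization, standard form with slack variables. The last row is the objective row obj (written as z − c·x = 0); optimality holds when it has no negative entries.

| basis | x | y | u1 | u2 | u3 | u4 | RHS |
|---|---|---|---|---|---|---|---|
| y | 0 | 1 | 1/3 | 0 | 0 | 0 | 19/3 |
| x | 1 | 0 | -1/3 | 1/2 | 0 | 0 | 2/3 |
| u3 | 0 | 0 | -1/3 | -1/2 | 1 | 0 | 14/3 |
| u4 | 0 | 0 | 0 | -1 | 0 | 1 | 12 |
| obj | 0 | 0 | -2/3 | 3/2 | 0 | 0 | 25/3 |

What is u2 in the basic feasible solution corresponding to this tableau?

u2 is not in the basis, so in the current basic feasible solution u2 = 0.

0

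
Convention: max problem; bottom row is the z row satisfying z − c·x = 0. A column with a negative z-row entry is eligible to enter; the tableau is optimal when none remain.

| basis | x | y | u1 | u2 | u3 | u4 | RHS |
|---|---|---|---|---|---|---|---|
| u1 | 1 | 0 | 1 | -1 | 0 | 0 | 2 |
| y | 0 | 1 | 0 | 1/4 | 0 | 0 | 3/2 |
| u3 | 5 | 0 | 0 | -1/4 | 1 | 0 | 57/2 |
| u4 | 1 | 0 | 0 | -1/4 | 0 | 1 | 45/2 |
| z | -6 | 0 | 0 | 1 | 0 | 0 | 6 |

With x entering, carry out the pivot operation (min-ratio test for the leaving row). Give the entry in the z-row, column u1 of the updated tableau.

6

Ratio test on column x — row 1: 2/1 = 2; row 2: entry 0 ≤ 0; row 3: (57/2)/5 = 57/10; row 4: (45/2)/1 = 45/2. Minimum is 2 at row 1 (u1 leaves); pivot element 1.
Divide row 1 by 1; eliminate column x from the other rows.
z-row update in column u1: 0 − (-6)·1 = 6.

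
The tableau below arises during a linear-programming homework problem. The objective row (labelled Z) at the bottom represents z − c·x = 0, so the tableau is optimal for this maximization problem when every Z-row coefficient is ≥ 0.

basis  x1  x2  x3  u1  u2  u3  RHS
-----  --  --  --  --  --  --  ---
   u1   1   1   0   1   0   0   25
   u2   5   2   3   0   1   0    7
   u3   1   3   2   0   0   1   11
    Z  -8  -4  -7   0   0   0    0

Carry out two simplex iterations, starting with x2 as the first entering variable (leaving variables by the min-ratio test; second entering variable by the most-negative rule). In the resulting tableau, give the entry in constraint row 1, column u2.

0

Ratio test on column x2 — row 1: 25/1 = 25; row 2: 7/2 = 7/2; row 3: 11/3 = 11/3. Minimum is 7/2 at row 2 (u2 leaves); pivot element 2.
Divide row 2 by 2; eliminate column x2 from the other rows.
Second iteration: most negative Z-row entry is -1 in column x3, so x3 enters.
Ratio test on column x3 — row 1: entry -3/2 ≤ 0; row 2: (7/2)/(3/2) = 7/3; row 3: entry -5/2 ≤ 0. Minimum is 7/3 at row 2 (x2 leaves); pivot element 3/2.
Divide row 2 by 3/2; eliminate column x3 from the other rows.
After both pivots, the entry at constraint row 1, column u2 is 0.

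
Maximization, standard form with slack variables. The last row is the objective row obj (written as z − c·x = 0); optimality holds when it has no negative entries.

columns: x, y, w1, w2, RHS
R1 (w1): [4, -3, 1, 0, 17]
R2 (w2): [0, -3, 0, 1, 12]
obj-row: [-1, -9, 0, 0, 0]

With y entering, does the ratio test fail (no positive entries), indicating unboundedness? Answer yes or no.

yes

Every constraint-row entry in column y is ≤ 0, so increasing y is unbounded.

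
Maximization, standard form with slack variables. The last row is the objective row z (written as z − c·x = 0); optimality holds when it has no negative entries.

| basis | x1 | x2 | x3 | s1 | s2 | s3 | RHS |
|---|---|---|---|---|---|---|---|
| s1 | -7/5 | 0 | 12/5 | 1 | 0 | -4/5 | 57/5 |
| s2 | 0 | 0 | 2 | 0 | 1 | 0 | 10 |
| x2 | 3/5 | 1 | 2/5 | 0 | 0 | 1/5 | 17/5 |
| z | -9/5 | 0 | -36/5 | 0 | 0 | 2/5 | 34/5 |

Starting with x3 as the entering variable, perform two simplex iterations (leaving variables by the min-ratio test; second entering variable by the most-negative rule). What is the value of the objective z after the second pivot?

Ratio test on column x3 — row 1: (57/5)/(12/5) = 19/4; row 2: 10/2 = 5; row 3: (17/5)/(2/5) = 17/2. Minimum is 19/4 at row 1 (s1 leaves); pivot element 12/5.
Pivot on row 1; the z-row RHS becomes 34/5 − (-36/5)·(19/4) = 41.
Next entering variable (most negative z-row entry -6): x1.
Ratio test on column x1 — row 1: entry -7/12 ≤ 0; row 2: (1/2)/(7/6) = 3/7; row 3: (3/2)/(5/6) = 9/5. Minimum is 3/7 at row 2 (s2 leaves); pivot element 7/6.
After the second pivot the z-row RHS is 41 − (-6)·(3/7) = 305/7.

305/7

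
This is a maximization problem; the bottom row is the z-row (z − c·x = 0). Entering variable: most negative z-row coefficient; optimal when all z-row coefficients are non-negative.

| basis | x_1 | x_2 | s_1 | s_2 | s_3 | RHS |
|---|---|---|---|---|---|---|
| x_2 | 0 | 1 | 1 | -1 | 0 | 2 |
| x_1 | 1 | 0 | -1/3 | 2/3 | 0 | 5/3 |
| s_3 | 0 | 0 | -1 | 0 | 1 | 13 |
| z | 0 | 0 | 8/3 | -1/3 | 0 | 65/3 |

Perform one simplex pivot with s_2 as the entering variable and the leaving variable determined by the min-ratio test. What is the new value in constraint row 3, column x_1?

0

Ratio test on column s_2 — row 1: entry -1 ≤ 0; row 2: (5/3)/(2/3) = 5/2; row 3: entry 0 ≤ 0. Minimum is 5/2 at row 2 (x_1 leaves); pivot element 2/3.
Divide row 2 by 2/3; eliminate column s_2 from the other rows.
Row 3 update in column x_1: 0 − 0·(3/2) = 0.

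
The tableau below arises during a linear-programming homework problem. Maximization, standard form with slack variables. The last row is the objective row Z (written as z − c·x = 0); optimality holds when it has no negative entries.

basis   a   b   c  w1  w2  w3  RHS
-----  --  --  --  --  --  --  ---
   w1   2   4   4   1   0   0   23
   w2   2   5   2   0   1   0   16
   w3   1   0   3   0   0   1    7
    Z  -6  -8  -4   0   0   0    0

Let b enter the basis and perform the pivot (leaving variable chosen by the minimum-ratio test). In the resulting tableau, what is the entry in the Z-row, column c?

Ratio test on column b — row 1: 23/4 = 23/4; row 2: 16/5 = 16/5; row 3: entry 0 ≤ 0. Minimum is 16/5 at row 2 (w2 leaves); pivot element 5.
Divide row 2 by 5; eliminate column b from the other rows.
Z-row update in column c: -4 − (-8)·(2/5) = -4/5.

-4/5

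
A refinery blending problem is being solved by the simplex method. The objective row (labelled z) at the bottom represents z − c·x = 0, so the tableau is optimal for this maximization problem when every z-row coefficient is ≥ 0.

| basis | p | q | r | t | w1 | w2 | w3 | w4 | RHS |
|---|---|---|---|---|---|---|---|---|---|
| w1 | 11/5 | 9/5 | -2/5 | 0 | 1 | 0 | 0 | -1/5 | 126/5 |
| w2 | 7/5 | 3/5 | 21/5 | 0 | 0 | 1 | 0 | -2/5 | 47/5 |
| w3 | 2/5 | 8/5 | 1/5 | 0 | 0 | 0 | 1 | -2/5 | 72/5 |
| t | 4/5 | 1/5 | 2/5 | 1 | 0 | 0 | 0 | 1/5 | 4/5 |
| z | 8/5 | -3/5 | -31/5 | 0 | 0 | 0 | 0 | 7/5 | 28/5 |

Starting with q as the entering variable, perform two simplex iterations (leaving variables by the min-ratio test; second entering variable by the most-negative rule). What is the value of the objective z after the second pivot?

Ratio test on column q — row 1: (126/5)/(9/5) = 14; row 2: (47/5)/(3/5) = 47/3; row 3: (72/5)/(8/5) = 9; row 4: (4/5)/(1/5) = 4. Minimum is 4 at row 4 (t leaves); pivot element 1/5.
Pivot on row 4; the z-row RHS becomes 28/5 − (-3/5)·4 = 8.
Next entering variable (most negative z-row entry -5): r.
Ratio test on column r — row 1: entry -4 ≤ 0; row 2: 7/3 = 7/3; row 3: entry -3 ≤ 0; row 4: 4/2 = 2. Minimum is 2 at row 4 (q leaves); pivot element 2.
After the second pivot the z-row RHS is 8 − (-5)·2 = 18.

18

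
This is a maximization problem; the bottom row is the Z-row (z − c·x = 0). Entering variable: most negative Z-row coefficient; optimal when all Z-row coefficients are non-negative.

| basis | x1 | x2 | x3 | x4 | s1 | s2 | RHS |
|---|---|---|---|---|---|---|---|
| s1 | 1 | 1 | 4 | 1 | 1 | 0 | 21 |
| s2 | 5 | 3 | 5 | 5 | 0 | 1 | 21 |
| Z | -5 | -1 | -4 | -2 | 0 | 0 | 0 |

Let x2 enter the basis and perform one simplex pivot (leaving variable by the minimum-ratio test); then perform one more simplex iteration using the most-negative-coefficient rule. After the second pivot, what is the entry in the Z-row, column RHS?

21

Ratio test on column x2 — row 1: 21/1 = 21; row 2: 21/3 = 7. Minimum is 7 at row 2 (s2 leaves); pivot element 3.
Divide row 2 by 3; eliminate column x2 from the other rows.
Second iteration: most negative Z-row entry is -10/3 in column x1, so x1 enters.
Ratio test on column x1 — row 1: entry -2/3 ≤ 0; row 2: 7/(5/3) = 21/5. Minimum is 21/5 at row 2 (x2 leaves); pivot element 5/3.
Divide row 2 by 5/3; eliminate column x1 from the other rows.
After both pivots, the entry at the Z-row, column RHS is 21.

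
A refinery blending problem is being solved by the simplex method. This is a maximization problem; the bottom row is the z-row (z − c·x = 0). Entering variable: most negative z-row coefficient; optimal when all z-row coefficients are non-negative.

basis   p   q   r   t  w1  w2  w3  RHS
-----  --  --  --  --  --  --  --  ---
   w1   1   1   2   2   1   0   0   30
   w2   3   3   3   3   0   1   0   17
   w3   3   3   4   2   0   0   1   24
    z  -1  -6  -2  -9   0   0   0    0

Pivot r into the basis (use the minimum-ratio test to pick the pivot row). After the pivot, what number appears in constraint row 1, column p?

Ratio test on column r — row 1: 30/2 = 15; row 2: 17/3 = 17/3; row 3: 24/4 = 6. Minimum is 17/3 at row 2 (w2 leaves); pivot element 3.
Divide row 2 by 3; eliminate column r from the other rows.
Row 1 update in column p: 1 − 2·1 = -1.

-1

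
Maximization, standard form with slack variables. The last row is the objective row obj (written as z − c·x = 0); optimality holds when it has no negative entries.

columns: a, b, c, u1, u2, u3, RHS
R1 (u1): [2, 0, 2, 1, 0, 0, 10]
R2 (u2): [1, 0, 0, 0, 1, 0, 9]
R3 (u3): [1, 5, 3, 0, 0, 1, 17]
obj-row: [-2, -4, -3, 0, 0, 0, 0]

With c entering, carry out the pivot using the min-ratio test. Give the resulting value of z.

Ratio test on column c — row 1: 10/2 = 5; row 2: entry 0 ≤ 0; row 3: 17/3 = 17/3. Minimum is 5 at row 1 (u1 leaves); pivot element 2.
Pivot on row 1; the obj-row RHS becomes 0 − (-3)·5 = 15.

15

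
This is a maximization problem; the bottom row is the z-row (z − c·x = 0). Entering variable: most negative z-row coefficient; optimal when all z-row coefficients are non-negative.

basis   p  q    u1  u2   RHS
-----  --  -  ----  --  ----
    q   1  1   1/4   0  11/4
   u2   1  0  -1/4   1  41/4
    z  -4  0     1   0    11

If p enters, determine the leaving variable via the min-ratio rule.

q

Column p entries and ratios — q: (11/4)/1 = 11/4; u2: (41/4)/1 = 41/4.
Smallest ratio is 11/4 in the row of q, so q leaves.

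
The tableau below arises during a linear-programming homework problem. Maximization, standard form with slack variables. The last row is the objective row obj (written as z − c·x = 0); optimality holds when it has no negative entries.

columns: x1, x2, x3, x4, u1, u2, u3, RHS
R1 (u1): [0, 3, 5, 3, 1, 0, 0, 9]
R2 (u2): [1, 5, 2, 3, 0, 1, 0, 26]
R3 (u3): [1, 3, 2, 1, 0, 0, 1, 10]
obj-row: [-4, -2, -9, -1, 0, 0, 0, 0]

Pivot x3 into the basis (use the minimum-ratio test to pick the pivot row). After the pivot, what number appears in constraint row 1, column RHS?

9/5

Ratio test on column x3 — row 1: 9/5 = 9/5; row 2: 26/2 = 13; row 3: 10/2 = 5. Minimum is 9/5 at row 1 (u1 leaves); pivot element 5.
Divide row 1 by 5; eliminate column x3 from the other rows.
In the new row 1, the RHS entry is the old entry divided by the pivot: 9/5 = 9/5.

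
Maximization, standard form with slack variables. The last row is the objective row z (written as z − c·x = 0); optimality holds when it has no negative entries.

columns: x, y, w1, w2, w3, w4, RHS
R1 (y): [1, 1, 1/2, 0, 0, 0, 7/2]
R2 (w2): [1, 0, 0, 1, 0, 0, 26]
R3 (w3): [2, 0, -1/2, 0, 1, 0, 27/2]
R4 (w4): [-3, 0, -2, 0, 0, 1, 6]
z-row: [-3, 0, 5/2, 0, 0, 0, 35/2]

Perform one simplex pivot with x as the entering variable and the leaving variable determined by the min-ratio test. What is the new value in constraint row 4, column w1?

-1/2

Ratio test on column x — row 1: (7/2)/1 = 7/2; row 2: 26/1 = 26; row 3: (27/2)/2 = 27/4; row 4: entry -3 ≤ 0. Minimum is 7/2 at row 1 (y leaves); pivot element 1.
Divide row 1 by 1; eliminate column x from the other rows.
Row 4 update in column w1: -2 − (-3)·(1/2) = -1/2.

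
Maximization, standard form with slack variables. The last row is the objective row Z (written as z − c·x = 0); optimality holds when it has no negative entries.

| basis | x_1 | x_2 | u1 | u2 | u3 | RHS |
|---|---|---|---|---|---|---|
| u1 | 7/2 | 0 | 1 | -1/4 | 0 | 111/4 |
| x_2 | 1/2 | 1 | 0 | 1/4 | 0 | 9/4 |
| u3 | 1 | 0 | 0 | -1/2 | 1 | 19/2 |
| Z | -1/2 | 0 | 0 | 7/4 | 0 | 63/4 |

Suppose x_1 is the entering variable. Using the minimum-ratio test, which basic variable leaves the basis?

Column x_1 entries and ratios — u1: (111/4)/(7/2) = 111/14; x_2: (9/4)/(1/2) = 9/2; u3: (19/2)/1 = 19/2.
Smallest ratio is 9/2 in the row of x_2, so x_2 leaves.

x_2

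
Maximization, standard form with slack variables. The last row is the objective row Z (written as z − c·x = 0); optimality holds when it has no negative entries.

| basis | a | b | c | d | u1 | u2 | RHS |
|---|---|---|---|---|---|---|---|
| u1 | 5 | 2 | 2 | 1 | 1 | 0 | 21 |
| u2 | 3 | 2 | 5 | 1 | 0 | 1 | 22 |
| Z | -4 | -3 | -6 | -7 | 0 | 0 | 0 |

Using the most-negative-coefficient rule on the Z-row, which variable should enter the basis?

d

Negative Z-row entries: a: -4, b: -3, c: -6, d: -7.
The most negative is -7 in column d, so d enters.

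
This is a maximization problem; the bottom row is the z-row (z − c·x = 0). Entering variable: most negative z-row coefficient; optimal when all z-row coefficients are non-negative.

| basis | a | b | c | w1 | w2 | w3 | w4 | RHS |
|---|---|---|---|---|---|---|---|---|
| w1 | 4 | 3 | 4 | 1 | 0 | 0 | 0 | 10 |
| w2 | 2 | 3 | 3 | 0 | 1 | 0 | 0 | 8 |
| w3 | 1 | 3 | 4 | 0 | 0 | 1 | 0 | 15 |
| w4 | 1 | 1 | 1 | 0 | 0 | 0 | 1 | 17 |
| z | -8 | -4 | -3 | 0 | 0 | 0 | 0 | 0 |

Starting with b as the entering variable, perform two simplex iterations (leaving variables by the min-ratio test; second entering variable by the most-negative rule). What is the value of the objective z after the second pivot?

Ratio test on column b — row 1: 10/3 = 10/3; row 2: 8/3 = 8/3; row 3: 15/3 = 5; row 4: 17/1 = 17. Minimum is 8/3 at row 2 (w2 leaves); pivot element 3.
Pivot on row 2; the z-row RHS becomes 0 − (-4)·(8/3) = 32/3.
Next entering variable (most negative z-row entry -16/3): a.
Ratio test on column a — row 1: 2/2 = 1; row 2: (8/3)/(2/3) = 4; row 3: entry -1 ≤ 0; row 4: (43/3)/(1/3) = 43. Minimum is 1 at row 1 (w1 leaves); pivot element 2.
After the second pivot the z-row RHS is 32/3 − (-16/3)·1 = 16.

16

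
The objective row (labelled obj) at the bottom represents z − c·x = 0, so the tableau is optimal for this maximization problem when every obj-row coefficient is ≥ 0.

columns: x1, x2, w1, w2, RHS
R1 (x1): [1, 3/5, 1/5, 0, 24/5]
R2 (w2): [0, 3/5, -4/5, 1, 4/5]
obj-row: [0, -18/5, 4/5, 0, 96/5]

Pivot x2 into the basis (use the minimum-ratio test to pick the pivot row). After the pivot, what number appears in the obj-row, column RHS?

24

Ratio test on column x2 — row 1: (24/5)/(3/5) = 8; row 2: (4/5)/(3/5) = 4/3. Minimum is 4/3 at row 2 (w2 leaves); pivot element 3/5.
Divide row 2 by 3/5; eliminate column x2 from the other rows.
obj-row update in column RHS: 96/5 − (-18/5)·(4/3) = 24.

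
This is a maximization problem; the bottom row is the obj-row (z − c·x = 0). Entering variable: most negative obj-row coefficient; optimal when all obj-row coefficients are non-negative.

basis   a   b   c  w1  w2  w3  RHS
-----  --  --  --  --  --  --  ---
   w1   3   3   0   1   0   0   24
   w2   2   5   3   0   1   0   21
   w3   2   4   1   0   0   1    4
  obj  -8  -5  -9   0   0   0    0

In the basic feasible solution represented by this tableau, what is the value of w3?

4

w3 is basic (row 3); its value is the RHS of that row, 4.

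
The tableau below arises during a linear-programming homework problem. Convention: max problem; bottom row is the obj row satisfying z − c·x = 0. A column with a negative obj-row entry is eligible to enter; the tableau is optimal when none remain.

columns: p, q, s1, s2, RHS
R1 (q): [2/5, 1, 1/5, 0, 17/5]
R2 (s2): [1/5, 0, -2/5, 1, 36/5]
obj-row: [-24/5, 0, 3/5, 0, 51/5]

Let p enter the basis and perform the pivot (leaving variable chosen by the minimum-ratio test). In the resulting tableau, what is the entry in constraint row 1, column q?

Ratio test on column p — row 1: (17/5)/(2/5) = 17/2; row 2: (36/5)/(1/5) = 36. Minimum is 17/2 at row 1 (q leaves); pivot element 2/5.
Divide row 1 by 2/5; eliminate column p from the other rows.
In the new row 1, the q entry is the old entry divided by the pivot: 1/(2/5) = 5/2.

5/2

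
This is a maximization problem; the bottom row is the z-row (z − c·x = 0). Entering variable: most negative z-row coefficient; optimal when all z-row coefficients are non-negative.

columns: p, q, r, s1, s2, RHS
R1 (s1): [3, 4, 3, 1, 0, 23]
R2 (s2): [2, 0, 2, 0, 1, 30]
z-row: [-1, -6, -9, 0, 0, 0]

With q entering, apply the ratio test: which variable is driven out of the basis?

Column q entries and ratios — s1: 23/4 = 23/4; s2: 0 ≤ 0, skip.
Smallest ratio is 23/4 in the row of s1, so s1 leaves.

s1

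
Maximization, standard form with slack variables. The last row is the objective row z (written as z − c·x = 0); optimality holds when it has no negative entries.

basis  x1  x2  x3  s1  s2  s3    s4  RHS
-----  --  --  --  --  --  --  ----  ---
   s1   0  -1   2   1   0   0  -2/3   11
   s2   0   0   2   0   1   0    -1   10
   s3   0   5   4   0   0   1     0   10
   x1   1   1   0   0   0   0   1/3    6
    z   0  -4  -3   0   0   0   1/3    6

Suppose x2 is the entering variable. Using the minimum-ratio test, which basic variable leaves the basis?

s3

Column x2 entries and ratios — s1: -1 ≤ 0, skip; s2: 0 ≤ 0, skip; s3: 10/5 = 2; x1: 6/1 = 6.
Smallest ratio is 2 in the row of s3, so s3 leaves.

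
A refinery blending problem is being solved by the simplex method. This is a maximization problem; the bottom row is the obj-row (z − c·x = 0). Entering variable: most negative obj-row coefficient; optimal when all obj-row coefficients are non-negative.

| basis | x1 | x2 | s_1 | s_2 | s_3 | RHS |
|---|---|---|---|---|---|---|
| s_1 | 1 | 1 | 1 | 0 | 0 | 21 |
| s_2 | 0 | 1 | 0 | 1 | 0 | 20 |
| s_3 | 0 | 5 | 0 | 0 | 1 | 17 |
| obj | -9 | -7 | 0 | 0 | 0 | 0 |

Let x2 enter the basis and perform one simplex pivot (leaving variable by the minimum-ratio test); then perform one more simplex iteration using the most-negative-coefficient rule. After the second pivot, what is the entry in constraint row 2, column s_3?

-1/5

Ratio test on column x2 — row 1: 21/1 = 21; row 2: 20/1 = 20; row 3: 17/5 = 17/5. Minimum is 17/5 at row 3 (s_3 leaves); pivot element 5.
Divide row 3 by 5; eliminate column x2 from the other rows.
Second iteration: most negative obj-row entry is -9 in column x1, so x1 enters.
Ratio test on column x1 — row 1: (88/5)/1 = 88/5; row 2: entry 0 ≤ 0; row 3: entry 0 ≤ 0. Minimum is 88/5 at row 1 (s_1 leaves); pivot element 1.
Divide row 1 by 1; eliminate column x1 from the other rows.
After both pivots, the entry at constraint row 2, column s_3 is -1/5.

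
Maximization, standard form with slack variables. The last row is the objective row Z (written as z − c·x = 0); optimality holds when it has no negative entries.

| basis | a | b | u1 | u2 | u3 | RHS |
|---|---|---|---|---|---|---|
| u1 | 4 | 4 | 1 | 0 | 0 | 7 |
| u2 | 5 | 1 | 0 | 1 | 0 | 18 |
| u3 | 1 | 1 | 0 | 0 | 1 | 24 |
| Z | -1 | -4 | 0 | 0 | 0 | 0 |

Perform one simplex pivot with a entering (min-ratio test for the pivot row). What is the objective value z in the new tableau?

Ratio test on column a — row 1: 7/4 = 7/4; row 2: 18/5 = 18/5; row 3: 24/1 = 24. Minimum is 7/4 at row 1 (u1 leaves); pivot element 4.
Pivot on row 1; the Z-row RHS becomes 0 − (-1)·(7/4) = 7/4.

7/4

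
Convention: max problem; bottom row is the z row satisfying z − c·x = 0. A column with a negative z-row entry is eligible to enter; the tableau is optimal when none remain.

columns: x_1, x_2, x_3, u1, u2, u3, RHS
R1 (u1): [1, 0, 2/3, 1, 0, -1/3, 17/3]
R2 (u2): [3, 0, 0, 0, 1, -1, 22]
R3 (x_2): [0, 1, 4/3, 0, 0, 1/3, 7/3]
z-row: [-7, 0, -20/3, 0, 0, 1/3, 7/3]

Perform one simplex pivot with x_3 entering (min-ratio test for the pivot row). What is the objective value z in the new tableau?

Ratio test on column x_3 — row 1: (17/3)/(2/3) = 17/2; row 2: entry 0 ≤ 0; row 3: (7/3)/(4/3) = 7/4. Minimum is 7/4 at row 3 (x_2 leaves); pivot element 4/3.
Pivot on row 3; the z-row RHS becomes 7/3 − (-20/3)·(7/4) = 14.

14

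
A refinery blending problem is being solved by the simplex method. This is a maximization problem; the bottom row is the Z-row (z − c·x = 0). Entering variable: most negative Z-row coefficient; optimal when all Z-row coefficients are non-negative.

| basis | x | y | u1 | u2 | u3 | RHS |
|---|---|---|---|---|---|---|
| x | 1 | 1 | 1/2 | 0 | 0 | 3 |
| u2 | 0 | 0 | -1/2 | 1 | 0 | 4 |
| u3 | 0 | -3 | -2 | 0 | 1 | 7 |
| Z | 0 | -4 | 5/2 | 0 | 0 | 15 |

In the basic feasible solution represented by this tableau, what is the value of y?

y is not in the basis, so in the current basic feasible solution y = 0.

0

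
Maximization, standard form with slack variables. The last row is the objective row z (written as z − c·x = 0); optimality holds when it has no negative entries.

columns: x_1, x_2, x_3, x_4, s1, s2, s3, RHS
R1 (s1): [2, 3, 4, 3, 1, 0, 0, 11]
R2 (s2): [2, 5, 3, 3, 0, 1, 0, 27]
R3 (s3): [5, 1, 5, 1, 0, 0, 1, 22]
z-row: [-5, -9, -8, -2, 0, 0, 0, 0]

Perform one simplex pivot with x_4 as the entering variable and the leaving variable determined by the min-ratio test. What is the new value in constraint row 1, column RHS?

Ratio test on column x_4 — row 1: 11/3 = 11/3; row 2: 27/3 = 9; row 3: 22/1 = 22. Minimum is 11/3 at row 1 (s1 leaves); pivot element 3.
Divide row 1 by 3; eliminate column x_4 from the other rows.
In the new row 1, the RHS entry is the old entry divided by the pivot: 11/3 = 11/3.

11/3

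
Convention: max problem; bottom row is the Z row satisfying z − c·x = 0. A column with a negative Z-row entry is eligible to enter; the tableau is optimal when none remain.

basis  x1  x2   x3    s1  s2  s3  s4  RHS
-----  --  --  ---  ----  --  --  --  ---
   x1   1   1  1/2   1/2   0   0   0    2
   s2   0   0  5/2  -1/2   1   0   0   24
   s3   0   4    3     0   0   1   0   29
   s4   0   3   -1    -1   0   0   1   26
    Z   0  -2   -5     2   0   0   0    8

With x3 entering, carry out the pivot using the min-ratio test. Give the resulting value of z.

28

Ratio test on column x3 — row 1: 2/(1/2) = 4; row 2: 24/(5/2) = 48/5; row 3: 29/3 = 29/3; row 4: entry -1 ≤ 0. Minimum is 4 at row 1 (x1 leaves); pivot element 1/2.
Pivot on row 1; the Z-row RHS becomes 8 − (-5)·4 = 28.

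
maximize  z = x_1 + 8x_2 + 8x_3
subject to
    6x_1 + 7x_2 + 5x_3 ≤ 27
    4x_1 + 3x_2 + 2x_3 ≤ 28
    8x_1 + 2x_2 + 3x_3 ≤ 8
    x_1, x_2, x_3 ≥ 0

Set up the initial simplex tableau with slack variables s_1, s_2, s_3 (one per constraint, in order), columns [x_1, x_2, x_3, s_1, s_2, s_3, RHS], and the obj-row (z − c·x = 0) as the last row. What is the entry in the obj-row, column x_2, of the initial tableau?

The obj-row carries the negated objective coefficients: the x_2 entry is -8.

-8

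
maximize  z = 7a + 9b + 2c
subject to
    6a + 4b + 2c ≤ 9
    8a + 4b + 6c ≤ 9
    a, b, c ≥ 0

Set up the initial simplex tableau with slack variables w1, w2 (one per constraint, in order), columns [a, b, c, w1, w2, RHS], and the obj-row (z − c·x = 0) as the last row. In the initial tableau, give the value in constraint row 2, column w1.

Slack w1 belongs to constraint 1; its column is the unit vector e_1, so the entry in row 2 is 0.

0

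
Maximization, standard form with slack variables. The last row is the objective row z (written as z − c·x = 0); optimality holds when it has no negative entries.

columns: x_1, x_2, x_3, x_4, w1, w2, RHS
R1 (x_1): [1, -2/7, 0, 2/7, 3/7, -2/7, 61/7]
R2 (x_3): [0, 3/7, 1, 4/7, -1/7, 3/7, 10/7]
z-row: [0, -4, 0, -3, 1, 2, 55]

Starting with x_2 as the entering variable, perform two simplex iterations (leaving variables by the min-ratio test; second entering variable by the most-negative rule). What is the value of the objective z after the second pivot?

78

Ratio test on column x_2 — row 1: entry -2/7 ≤ 0; row 2: (10/7)/(3/7) = 10/3. Minimum is 10/3 at row 2 (x_3 leaves); pivot element 3/7.
Pivot on row 2; the z-row RHS becomes 55 − (-4)·(10/3) = 205/3.
Next entering variable (most negative z-row entry -1/3): w1.
Ratio test on column w1 — row 1: (29/3)/(1/3) = 29; row 2: entry -1/3 ≤ 0. Minimum is 29 at row 1 (x_1 leaves); pivot element 1/3.
After the second pivot the z-row RHS is 205/3 − (-1/3)·29 = 78.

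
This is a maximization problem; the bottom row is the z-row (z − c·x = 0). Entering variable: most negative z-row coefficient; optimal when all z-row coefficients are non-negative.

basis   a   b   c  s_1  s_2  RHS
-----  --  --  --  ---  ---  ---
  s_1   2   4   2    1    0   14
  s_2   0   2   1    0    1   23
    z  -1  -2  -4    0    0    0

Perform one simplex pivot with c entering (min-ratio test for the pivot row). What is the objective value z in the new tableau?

Ratio test on column c — row 1: 14/2 = 7; row 2: 23/1 = 23. Minimum is 7 at row 1 (s_1 leaves); pivot element 2.
Pivot on row 1; the z-row RHS becomes 0 − (-4)·7 = 28.

28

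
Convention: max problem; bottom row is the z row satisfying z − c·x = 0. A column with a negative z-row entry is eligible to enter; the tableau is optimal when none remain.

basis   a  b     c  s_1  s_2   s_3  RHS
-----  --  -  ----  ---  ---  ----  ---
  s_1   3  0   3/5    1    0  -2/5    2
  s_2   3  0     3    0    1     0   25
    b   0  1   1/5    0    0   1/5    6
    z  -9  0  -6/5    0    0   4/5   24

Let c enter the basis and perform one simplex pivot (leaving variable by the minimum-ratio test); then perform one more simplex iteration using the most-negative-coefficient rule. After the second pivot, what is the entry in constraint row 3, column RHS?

Ratio test on column c — row 1: 2/(3/5) = 10/3; row 2: 25/3 = 25/3; row 3: 6/(1/5) = 30. Minimum is 10/3 at row 1 (s_1 leaves); pivot element 3/5.
Divide row 1 by 3/5; eliminate column c from the other rows.
Second iteration: most negative z-row entry is -3 in column a, so a enters.
Ratio test on column a — row 1: (10/3)/5 = 2/3; row 2: entry -12 ≤ 0; row 3: entry -1 ≤ 0. Minimum is 2/3 at row 1 (c leaves); pivot element 5.
Divide row 1 by 5; eliminate column a from the other rows.
After both pivots, the entry at constraint row 3, column RHS is 6.

6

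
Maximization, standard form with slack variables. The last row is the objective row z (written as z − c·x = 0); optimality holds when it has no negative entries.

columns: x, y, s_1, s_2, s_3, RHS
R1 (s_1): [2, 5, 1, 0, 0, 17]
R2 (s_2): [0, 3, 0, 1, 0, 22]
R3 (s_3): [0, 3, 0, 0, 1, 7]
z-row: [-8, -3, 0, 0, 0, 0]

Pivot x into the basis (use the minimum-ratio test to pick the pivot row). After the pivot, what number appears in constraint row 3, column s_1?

0

Ratio test on column x — row 1: 17/2 = 17/2; row 2: entry 0 ≤ 0; row 3: entry 0 ≤ 0. Minimum is 17/2 at row 1 (s_1 leaves); pivot element 2.
Divide row 1 by 2; eliminate column x from the other rows.
Row 3 update in column s_1: 0 − 0·(1/2) = 0.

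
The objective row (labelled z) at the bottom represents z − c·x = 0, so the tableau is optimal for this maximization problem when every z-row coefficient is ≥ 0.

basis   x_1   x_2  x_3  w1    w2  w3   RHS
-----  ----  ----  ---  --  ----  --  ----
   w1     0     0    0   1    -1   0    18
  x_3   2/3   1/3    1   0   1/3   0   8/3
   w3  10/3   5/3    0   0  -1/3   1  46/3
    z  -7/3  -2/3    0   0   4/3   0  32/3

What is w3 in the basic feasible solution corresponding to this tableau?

46/3

w3 is basic (row 3); its value is the RHS of that row, 46/3.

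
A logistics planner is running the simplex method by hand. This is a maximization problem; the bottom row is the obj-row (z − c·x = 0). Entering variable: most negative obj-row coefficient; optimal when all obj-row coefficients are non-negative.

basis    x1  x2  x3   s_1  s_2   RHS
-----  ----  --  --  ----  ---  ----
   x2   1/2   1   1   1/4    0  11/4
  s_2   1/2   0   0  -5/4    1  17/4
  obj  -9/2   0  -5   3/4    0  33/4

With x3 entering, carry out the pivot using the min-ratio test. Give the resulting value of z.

22

Ratio test on column x3 — row 1: (11/4)/1 = 11/4; row 2: entry 0 ≤ 0. Minimum is 11/4 at row 1 (x2 leaves); pivot element 1.
Pivot on row 1; the obj-row RHS becomes 33/4 − (-5)·(11/4) = 22.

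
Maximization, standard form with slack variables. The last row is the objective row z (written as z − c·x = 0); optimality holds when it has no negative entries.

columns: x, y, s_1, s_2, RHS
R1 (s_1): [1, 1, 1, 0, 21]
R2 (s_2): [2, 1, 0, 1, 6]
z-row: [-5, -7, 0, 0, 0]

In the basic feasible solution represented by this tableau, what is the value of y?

y is not in the basis, so in the current basic feasible solution y = 0.

0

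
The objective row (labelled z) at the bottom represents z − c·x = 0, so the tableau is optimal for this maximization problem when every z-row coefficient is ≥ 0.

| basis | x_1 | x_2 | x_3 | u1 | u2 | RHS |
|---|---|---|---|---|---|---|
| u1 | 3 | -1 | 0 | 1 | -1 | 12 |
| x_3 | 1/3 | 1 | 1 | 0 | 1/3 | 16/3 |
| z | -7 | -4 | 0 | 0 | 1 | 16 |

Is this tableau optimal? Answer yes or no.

no

The z-row has a negative entry -7 in column x_1, so it is not optimal.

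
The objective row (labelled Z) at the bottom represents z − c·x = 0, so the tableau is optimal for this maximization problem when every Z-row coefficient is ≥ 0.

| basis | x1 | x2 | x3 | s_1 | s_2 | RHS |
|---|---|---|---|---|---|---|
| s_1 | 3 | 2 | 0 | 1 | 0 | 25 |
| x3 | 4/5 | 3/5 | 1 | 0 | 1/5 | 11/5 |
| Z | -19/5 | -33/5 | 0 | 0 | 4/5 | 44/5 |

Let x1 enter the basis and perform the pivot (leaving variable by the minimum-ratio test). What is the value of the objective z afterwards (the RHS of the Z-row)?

Ratio test on column x1 — row 1: 25/3 = 25/3; row 2: (11/5)/(4/5) = 11/4. Minimum is 11/4 at row 2 (x3 leaves); pivot element 4/5.
Pivot on row 2; the Z-row RHS becomes 44/5 − (-19/5)·(11/4) = 77/4.

77/4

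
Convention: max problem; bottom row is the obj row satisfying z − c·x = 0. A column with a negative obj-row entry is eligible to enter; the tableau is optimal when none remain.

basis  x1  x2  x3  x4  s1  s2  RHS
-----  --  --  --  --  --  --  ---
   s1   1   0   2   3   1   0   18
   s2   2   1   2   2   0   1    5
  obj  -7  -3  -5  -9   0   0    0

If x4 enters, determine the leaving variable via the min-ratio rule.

s2

Column x4 entries and ratios — s1: 18/3 = 6; s2: 5/2 = 5/2.
Smallest ratio is 5/2 in the row of s2, so s2 leaves.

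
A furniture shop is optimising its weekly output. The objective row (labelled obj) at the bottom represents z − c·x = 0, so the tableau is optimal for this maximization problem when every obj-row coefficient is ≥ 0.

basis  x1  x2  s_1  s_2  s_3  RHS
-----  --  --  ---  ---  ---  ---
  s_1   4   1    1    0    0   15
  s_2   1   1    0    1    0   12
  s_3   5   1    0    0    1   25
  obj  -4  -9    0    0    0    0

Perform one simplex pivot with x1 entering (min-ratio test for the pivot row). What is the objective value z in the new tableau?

Ratio test on column x1 — row 1: 15/4 = 15/4; row 2: 12/1 = 12; row 3: 25/5 = 5. Minimum is 15/4 at row 1 (s_1 leaves); pivot element 4.
Pivot on row 1; the obj-row RHS becomes 0 − (-4)·(15/4) = 15.

15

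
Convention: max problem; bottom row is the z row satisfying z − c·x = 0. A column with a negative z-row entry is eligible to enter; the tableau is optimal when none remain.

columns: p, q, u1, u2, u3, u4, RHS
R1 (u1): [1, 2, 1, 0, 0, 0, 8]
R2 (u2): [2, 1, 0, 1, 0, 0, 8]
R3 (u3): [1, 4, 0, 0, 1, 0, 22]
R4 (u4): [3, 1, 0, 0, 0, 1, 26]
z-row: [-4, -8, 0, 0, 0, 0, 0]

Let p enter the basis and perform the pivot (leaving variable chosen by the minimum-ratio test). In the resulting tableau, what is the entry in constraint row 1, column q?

3/2

Ratio test on column p — row 1: 8/1 = 8; row 2: 8/2 = 4; row 3: 22/1 = 22; row 4: 26/3 = 26/3. Minimum is 4 at row 2 (u2 leaves); pivot element 2.
Divide row 2 by 2; eliminate column p from the other rows.
Row 1 update in column q: 2 − 1·(1/2) = 3/2.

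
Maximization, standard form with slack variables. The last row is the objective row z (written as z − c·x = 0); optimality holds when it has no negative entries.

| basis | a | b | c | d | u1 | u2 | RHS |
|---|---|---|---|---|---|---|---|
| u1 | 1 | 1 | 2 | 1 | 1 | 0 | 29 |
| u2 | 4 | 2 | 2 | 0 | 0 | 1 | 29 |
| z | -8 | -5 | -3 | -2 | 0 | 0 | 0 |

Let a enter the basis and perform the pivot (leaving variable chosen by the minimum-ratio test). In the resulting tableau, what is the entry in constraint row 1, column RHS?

Ratio test on column a — row 1: 29/1 = 29; row 2: 29/4 = 29/4. Minimum is 29/4 at row 2 (u2 leaves); pivot element 4.
Divide row 2 by 4; eliminate column a from the other rows.
Row 1 update in column RHS: 29 − 1·(29/4) = 87/4.

87/4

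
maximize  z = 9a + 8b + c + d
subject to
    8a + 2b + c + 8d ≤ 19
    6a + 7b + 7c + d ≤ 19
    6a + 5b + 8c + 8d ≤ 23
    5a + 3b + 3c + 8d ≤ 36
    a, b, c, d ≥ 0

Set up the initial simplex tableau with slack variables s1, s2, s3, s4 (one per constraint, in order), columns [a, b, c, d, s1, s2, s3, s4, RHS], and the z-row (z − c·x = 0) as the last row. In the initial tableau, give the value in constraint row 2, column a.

6

Constraint 2 has coefficient 6 on a.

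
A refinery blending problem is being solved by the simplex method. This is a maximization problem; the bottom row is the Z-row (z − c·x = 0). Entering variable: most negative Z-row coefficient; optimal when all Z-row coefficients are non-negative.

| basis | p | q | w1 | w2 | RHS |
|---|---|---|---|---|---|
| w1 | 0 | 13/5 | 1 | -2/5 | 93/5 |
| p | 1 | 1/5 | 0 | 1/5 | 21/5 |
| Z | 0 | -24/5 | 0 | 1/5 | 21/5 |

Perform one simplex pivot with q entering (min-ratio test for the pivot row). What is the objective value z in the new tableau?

Ratio test on column q — row 1: (93/5)/(13/5) = 93/13; row 2: (21/5)/(1/5) = 21. Minimum is 93/13 at row 1 (w1 leaves); pivot element 13/5.
Pivot on row 1; the Z-row RHS becomes 21/5 − (-24/5)·(93/13) = 501/13.

501/13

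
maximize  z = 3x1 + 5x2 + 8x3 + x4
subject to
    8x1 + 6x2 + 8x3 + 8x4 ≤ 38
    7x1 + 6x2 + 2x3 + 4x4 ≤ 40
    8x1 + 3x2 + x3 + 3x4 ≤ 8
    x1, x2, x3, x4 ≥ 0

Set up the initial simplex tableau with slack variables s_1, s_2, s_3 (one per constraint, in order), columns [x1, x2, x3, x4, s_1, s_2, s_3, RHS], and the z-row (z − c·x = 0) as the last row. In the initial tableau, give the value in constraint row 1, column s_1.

Slack s_1 belongs to constraint 1; its column is the unit vector e_1, so the entry in row 1 is 1.

1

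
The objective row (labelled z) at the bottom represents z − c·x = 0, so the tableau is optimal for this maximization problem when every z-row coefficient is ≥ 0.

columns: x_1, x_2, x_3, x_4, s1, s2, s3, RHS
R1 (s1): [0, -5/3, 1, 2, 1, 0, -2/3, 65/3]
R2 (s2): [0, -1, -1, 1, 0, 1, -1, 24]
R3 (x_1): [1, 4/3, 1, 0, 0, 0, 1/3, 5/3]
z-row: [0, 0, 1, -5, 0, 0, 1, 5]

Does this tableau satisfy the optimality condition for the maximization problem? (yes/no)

no

The z-row has a negative entry -5 in column x_4, so it is not optimal.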